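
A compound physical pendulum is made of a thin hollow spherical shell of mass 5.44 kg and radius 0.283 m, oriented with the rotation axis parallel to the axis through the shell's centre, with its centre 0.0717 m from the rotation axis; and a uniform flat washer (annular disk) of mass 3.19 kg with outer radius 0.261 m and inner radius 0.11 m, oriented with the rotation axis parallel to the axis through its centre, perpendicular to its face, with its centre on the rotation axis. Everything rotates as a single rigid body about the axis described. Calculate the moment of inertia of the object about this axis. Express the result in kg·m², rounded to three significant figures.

Spherical shell: I_cm = (2/3)MR² = (2/3)(5.44)(0.283)² = 0.29046 kg·m²; centre at d = 0.0717 m, so I = I_cm + Md² gives I = 0.29046 + (5.44)(0.0717)² = 0.31842 kg·m².
Annular disk: I_cm = (1/2)M(R²+r²) = (1/2)(3.19)[(0.261)² + (0.11)²] = 0.12795 kg·m²; axis through the centre, so I = 0.12795 kg·m².
Total I = 0.31842 + 0.12795 = 0.44638 kg·m².

0.446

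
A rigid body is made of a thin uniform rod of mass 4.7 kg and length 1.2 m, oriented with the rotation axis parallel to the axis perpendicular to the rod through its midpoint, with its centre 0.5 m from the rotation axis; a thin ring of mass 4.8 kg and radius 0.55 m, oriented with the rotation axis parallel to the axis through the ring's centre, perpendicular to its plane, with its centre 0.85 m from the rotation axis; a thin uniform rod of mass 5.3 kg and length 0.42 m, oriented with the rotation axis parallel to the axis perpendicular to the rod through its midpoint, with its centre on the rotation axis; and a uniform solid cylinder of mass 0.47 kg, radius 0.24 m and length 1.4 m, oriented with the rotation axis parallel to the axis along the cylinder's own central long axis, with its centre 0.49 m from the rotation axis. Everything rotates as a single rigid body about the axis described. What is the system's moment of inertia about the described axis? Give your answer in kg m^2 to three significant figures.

6.86

Thin rod: I_cm = (1/12)ML² = (1/12)(4.7)(1.2)² = 0.564 kg m^2; centre at d = 0.5 m, so the parallel axis theorem gives I = 0.564 + (4.7)(0.5)² = 1.739 kg m^2.
Thin ring: I_cm = MR² = (4.8)(0.55)² = 1.452 kg m^2; centre at d = 0.85 m, so the parallel axis theorem gives I = 1.452 + (4.8)(0.85)² = 4.92 kg m^2.
Thin rod: I_cm = (1/12)ML² = (1/12)(5.3)(0.42)² = 0.07791 kg m^2; axis through the centre, so I = 0.07791 kg m^2.
Solid cylinder: I_cm = (1/2)MR² = (1/2)(0.47)(0.24)² = 0.013536 kg m^2; centre at d = 0.49 m, so the parallel axis theorem gives I = 0.013536 + (0.47)(0.49)² = 0.12638 kg m^2.
Total I = 1.739 + 4.92 + 0.07791 + 0.12638 = 6.8633 kg m^2.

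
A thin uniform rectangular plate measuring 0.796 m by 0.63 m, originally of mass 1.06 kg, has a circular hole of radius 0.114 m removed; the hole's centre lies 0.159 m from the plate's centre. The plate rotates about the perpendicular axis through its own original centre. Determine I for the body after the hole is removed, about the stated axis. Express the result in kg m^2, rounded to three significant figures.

0.0883

Unpierced body about its centre: I₀ = (1/12)M(a²+b²) = (1/12)(1.06)[(0.796)² + (0.63)²] = 0.091029 kg m^2.
The removed disk has mass m = M·πr²/(ab) = (1.06)·π(0.114)²/(0.796·0.63) = 0.0863 kg (same uniform areal density).
Its moment of inertia about the rotation axis (parallel-axis theorem): I_hole = (1/2)mr² + md² = (1/2)(0.0863)(0.114)² + (0.0863)(0.159)² = 0.0027425 kg m^2.
Treating the hole as negative mass, I = I₀ − I_hole = 0.091029 − 0.0027425 = 0.088286 kg m^2.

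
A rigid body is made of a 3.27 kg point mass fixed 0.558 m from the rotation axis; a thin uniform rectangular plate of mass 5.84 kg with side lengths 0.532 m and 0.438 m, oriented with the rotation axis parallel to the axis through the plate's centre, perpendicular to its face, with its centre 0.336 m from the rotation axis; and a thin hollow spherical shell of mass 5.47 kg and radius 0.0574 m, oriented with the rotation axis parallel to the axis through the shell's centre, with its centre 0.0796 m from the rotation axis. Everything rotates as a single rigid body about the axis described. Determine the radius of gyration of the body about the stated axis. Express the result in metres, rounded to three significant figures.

Point mass: I_cm = 0; centre at d = 0.558 m, so the parallel axis theorem gives I = 0 + (3.27)(0.558)² = 1.0182 kg m^2.
Rectangular plate: I_cm = (1/12)M(a²+b²) = (1/12)(5.84)[(0.532)² + (0.438)²] = 0.2311 kg m^2; centre at d = 0.336 m, so the parallel axis theorem gives I = 0.2311 + (5.84)(0.336)² = 0.89042 kg m^2.
Spherical shell: I_cm = (2/3)MR² = (2/3)(5.47)(0.0574)² = 0.012015 kg m^2; centre at d = 0.0796 m, so the parallel axis theorem gives I = 0.012015 + (5.47)(0.0796)² = 0.046674 kg m^2.
Total I = 1.9552 kg m^2; total mass M = 14.58 kg.
k = √(I/M) = √(1.9552/14.58) = 0.3662 m.

0.366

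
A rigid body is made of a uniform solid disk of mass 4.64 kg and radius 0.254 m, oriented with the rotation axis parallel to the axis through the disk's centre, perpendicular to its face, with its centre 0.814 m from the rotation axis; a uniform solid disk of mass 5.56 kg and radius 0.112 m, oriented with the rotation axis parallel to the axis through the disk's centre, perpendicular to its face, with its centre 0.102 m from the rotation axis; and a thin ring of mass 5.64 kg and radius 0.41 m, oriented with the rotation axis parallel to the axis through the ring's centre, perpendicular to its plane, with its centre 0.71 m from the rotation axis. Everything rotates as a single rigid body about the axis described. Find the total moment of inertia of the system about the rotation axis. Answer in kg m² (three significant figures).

Solid disk: I_cm = (1/2)MR² = (1/2)(4.64)(0.254)² = 0.14968 kg m²; centre at d = 0.814 m, so the parallel axis theorem gives I = 0.14968 + (4.64)(0.814)² = 3.2241 kg m².
Solid disk: I_cm = (1/2)MR² = (1/2)(5.56)(0.112)² = 0.034872 kg m²; centre at d = 0.102 m, so the parallel axis theorem gives I = 0.034872 + (5.56)(0.102)² = 0.092719 kg m².
Thin ring: I_cm = MR² = (5.64)(0.41)² = 0.94808 kg m²; centre at d = 0.71 m, so the parallel axis theorem gives I = 0.94808 + (5.64)(0.71)² = 3.7912 kg m².
Total I = 3.2241 + 0.092719 + 3.7912 = 7.108 kg m².

7.11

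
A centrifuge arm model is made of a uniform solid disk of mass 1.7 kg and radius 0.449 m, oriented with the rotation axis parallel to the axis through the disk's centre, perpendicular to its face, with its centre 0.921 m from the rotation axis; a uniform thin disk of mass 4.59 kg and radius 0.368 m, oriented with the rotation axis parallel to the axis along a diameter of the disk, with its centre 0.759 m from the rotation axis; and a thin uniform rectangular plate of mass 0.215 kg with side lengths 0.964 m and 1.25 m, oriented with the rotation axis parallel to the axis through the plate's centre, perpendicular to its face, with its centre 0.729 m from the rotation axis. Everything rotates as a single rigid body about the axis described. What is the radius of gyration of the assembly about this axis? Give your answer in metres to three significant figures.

Solid disk: I_cm = (1/2)MR² = (1/2)(1.7)(0.449)² = 0.17136 kg m^2; centre at d = 0.921 m, so the parallel axis theorem gives I = 0.17136 + (1.7)(0.921)² = 1.6134 kg m^2.
Thin disk: I_cm = (1/4)MR² = (1/4)(4.59)(0.368)² = 0.1554 kg m^2; centre at d = 0.759 m, so the parallel axis theorem gives I = 0.1554 + (4.59)(0.759)² = 2.7996 kg m^2.
Rectangular plate: I_cm = (1/12)M(a²+b²) = (1/12)(0.215)[(0.964)² + (1.25)²] = 0.044645 kg m^2; centre at d = 0.729 m, so the parallel axis theorem gives I = 0.044645 + (0.215)(0.729)² = 0.1589 kg m^2.
Total I = 4.5719 kg m^2; total mass M = 6.505 kg.
k = √(I/M) = √(4.5719/6.505) = 0.83835 m.

0.838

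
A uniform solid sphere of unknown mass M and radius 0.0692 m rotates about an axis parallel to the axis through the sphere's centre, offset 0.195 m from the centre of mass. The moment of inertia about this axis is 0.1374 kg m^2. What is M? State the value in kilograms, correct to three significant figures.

I = I_cm + Md² = (2/5)MR² + Md² = M·[0.4·(0.0692)² + (0.195)²] = M·0.03994.
So M = 0.1374 / 0.03994 = 3.4401 kg.

3.44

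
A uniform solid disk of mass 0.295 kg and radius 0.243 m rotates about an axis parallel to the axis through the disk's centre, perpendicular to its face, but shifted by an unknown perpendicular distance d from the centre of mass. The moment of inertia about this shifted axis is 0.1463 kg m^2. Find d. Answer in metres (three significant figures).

About the centre-of-mass axis, I_cm = (1/2)MR² = (1/2)(0.295)(0.243)² = 0.0087097 kg m^2.
Parallel axis theorem: I = I_cm + Md², so Md² = 0.1463 − 0.0087097 = 0.13759 kg m^2.
d = √(0.13759 / 0.295) = 0.68294 m.

0.683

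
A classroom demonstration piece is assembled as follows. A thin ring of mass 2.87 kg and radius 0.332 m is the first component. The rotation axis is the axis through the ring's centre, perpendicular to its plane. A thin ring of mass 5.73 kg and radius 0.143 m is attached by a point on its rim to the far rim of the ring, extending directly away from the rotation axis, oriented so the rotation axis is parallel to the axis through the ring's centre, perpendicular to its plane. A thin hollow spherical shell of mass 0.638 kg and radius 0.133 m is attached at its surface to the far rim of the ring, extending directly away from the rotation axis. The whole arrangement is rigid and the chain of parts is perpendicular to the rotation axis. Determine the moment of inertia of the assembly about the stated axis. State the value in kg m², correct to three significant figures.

2.09

Thin ring: I_cm = MR² = (2.87)(0.332)² = 0.31634 kg m²; axis through the centre, so I = 0.31634 kg m².
Thin ring: I_cm = MR² = (5.73)(0.143)² = 0.11717 kg m²; centre at d = 0.332 + 0.143 = 0.475 m, so the parallel axis theorem gives I = 0.11717 + (5.73)(0.475)² = 1.41 kg m².
Spherical shell: I_cm = (2/3)MR² = (2/3)(0.638)(0.133)² = 0.0075237 kg m²; centre at d = 0.332 + 0.143 + 0.143 + 0.133 = 0.751 m, so the parallel axis theorem gives I = 0.0075237 + (0.638)(0.751)² = 0.36736 kg m².
Total I = 0.31634 + 1.41 + 0.36736 = 2.0937 kg m².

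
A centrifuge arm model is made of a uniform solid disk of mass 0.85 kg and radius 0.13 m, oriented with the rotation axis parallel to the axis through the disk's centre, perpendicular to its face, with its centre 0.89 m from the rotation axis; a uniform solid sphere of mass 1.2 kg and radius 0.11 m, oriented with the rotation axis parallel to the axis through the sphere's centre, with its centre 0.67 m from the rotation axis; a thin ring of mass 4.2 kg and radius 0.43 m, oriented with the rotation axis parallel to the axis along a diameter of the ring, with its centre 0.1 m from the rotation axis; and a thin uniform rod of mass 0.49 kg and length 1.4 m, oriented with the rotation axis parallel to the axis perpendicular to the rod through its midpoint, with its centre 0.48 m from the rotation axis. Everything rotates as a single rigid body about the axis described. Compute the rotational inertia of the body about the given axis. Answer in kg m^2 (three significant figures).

Solid disk: I_cm = (1/2)MR² = (1/2)(0.85)(0.13)² = 0.0071825 kg m^2; centre at d = 0.89 m, so the parallel axis theorem gives I = 0.0071825 + (0.85)(0.89)² = 0.68047 kg m^2.
Solid sphere: I_cm = (2/5)MR² = (2/5)(1.2)(0.11)² = 0.005808 kg m^2; centre at d = 0.67 m, so the parallel axis theorem gives I = 0.005808 + (1.2)(0.67)² = 0.54449 kg m^2.
Thin ring: I_cm = (1/2)MR² = (1/2)(4.2)(0.43)² = 0.38829 kg m^2; centre at d = 0.1 m, so the parallel axis theorem gives I = 0.38829 + (4.2)(0.1)² = 0.43029 kg m^2.
Thin rod: I_cm = (1/12)ML² = (1/12)(0.49)(1.4)² = 0.080033 kg m^2; centre at d = 0.48 m, so the parallel axis theorem gives I = 0.080033 + (0.49)(0.48)² = 0.19293 kg m^2.
Total I = 0.68047 + 0.54449 + 0.43029 + 0.19293 = 1.8482 kg m^2.

1.85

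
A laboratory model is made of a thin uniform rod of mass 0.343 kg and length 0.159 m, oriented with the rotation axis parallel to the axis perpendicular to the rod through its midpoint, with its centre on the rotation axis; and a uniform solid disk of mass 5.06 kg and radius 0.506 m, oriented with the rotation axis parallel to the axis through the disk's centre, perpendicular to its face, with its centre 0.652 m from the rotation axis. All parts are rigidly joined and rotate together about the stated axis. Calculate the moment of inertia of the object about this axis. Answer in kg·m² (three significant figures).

Thin rod: I_cm = (1/12)ML² = (1/12)(0.343)(0.159)² = 0.00072262 kg·m²; axis through the centre, so I = 0.00072262 kg·m².
Solid disk: I_cm = (1/2)MR² = (1/2)(5.06)(0.506)² = 0.64777 kg·m²; centre at d = 0.652 m, so the parallel axis theorem gives I = 0.64777 + (5.06)(0.652)² = 2.7988 kg·m².
Total I = 0.00072262 + 2.7988 = 2.7995 kg·m².

2.80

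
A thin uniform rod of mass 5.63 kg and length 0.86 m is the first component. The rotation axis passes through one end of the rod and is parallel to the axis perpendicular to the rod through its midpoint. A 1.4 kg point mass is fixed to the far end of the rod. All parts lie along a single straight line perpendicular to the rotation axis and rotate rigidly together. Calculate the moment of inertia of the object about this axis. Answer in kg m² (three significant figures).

Thin rod: I_cm = (1/12)ML² = (1/12)(5.63)(0.86)² = 0.347 kg m²; centre at d = 0.43 m, so I = I_cm + Md² gives I = 0.347 + (5.63)(0.43)² = 1.388 kg m².
Point mass: I_cm = 0; centre at d = 0.43 + 0.43 = 0.86 m, so I = I_cm + Md² gives I = 0 + (1.4)(0.86)² = 1.0354 kg m².
Total I = 1.388 + 1.0354 = 2.4234 kg m².

2.42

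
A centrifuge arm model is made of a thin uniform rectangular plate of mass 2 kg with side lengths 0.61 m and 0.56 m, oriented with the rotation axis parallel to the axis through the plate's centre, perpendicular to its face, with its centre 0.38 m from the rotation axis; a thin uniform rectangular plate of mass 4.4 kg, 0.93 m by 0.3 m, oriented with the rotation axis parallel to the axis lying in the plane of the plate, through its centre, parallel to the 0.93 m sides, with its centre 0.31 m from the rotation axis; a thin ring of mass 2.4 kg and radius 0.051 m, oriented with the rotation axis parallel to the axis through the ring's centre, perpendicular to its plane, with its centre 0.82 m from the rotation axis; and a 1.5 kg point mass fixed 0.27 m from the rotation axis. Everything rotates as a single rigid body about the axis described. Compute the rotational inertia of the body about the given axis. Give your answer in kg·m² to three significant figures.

Rectangular plate: I_cm = (1/12)M(a²+b²) = (1/12)(2)[(0.61)² + (0.56)²] = 0.11428 kg·m²; centre at d = 0.38 m, so the parallel axis theorem gives I = 0.11428 + (2)(0.38)² = 0.40308 kg·m².
Rectangular plate: I_cm = (1/12)Mb² = (1/12)(4.4)(0.3)² = 0.033 kg·m²; centre at d = 0.31 m, so the parallel axis theorem gives I = 0.033 + (4.4)(0.31)² = 0.45584 kg·m².
Thin ring: I_cm = MR² = (2.4)(0.051)² = 0.0062424 kg·m²; centre at d = 0.82 m, so the parallel axis theorem gives I = 0.0062424 + (2.4)(0.82)² = 1.62 kg·m².
Point mass: I_cm = 0; centre at d = 0.27 m, so the parallel axis theorem gives I = 0 + (1.5)(0.27)² = 0.10935 kg·m².
Total I = 0.40308 + 0.45584 + 1.62 + 0.10935 = 2.5883 kg·m².

2.59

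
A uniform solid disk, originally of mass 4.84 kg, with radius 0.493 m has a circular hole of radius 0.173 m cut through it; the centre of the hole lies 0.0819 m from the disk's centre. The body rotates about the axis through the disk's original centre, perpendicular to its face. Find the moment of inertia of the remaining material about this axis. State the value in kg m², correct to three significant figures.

Unpierced body about its centre: I₀ = (1/2)MR² = (1/2)(4.84)(0.493)² = 0.58818 kg m².
The removed disk has mass m = M·(r/R)² = (4.84)(0.173/0.493)² = 0.596 kg (same uniform areal density).
Its moment of inertia about the rotation axis (parallel-axis theorem): I_hole = (1/2)mr² + md² = (1/2)(0.596)(0.173)² + (0.596)(0.0819)² = 0.012917 kg m².
Treating the hole as negative mass, I = I₀ − I_hole = 0.58818 − 0.012917 = 0.57526 kg m².

0.575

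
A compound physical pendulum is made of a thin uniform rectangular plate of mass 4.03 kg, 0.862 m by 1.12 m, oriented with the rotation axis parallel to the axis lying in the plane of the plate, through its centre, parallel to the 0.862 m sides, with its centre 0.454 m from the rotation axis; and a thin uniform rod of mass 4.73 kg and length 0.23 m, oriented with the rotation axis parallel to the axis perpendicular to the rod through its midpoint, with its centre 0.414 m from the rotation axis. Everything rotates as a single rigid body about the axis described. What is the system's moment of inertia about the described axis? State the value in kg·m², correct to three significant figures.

Rectangular plate: I_cm = (1/12)Mb² = (1/12)(4.03)(1.12)² = 0.42127 kg·m²; centre at d = 0.454 m, so I = I_cm + Md² gives I = 0.42127 + (4.03)(0.454)² = 1.2519 kg·m².
Thin rod: I_cm = (1/12)ML² = (1/12)(4.73)(0.23)² = 0.020851 kg·m²; centre at d = 0.414 m, so I = I_cm + Md² gives I = 0.020851 + (4.73)(0.414)² = 0.83155 kg·m².
Total I = 1.2519 + 0.83155 = 2.0835 kg·m².

2.08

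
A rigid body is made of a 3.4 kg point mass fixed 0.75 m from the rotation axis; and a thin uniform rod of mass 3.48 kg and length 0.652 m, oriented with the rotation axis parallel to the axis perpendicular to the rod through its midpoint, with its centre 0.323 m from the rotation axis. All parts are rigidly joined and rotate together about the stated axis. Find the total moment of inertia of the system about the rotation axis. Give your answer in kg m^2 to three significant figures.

2.40

Point mass: I_cm = 0; centre at d = 0.75 m, so I = I_cm + Md² gives I = 0 + (3.4)(0.75)² = 1.9125 kg m^2.
Thin rod: I_cm = (1/12)ML² = (1/12)(3.48)(0.652)² = 0.12328 kg m^2; centre at d = 0.323 m, so I = I_cm + Md² gives I = 0.12328 + (3.48)(0.323)² = 0.48635 kg m^2.
Total I = 1.9125 + 0.48635 = 2.3988 kg m^2.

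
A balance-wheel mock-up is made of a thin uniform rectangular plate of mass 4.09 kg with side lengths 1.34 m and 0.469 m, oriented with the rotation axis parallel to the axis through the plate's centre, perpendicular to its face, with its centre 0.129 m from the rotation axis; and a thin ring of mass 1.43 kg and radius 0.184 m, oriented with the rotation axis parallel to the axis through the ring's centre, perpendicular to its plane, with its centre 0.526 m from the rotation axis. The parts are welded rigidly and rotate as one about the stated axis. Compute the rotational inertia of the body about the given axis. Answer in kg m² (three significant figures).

1.20

Rectangular plate: I_cm = (1/12)M(a²+b²) = (1/12)(4.09)[(1.34)² + (0.469)²] = 0.68697 kg m²; centre at d = 0.129 m, so the parallel axis theorem gives I = 0.68697 + (4.09)(0.129)² = 0.75503 kg m².
Thin ring: I_cm = MR² = (1.43)(0.184)² = 0.048414 kg m²; centre at d = 0.526 m, so the parallel axis theorem gives I = 0.048414 + (1.43)(0.526)² = 0.44406 kg m².
Total I = 0.75503 + 0.44406 = 1.1991 kg m².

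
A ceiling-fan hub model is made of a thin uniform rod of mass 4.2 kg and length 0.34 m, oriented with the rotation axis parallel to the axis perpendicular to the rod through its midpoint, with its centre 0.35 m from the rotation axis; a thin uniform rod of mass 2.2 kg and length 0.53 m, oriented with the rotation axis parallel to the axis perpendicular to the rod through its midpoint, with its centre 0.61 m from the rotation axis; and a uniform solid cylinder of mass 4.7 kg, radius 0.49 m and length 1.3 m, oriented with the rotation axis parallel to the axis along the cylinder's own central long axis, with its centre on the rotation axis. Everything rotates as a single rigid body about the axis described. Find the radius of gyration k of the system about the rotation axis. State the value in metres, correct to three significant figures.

Thin rod: I_cm = (1/12)ML² = (1/12)(4.2)(0.34)² = 0.04046 kg m²; centre at d = 0.35 m, so I = I_cm + Md² gives I = 0.04046 + (4.2)(0.35)² = 0.55496 kg m².
Thin rod: I_cm = (1/12)ML² = (1/12)(2.2)(0.53)² = 0.051498 kg m²; centre at d = 0.61 m, so I = I_cm + Md² gives I = 0.051498 + (2.2)(0.61)² = 0.87012 kg m².
Solid cylinder: I_cm = (1/2)MR² = (1/2)(4.7)(0.49)² = 0.56423 kg m²; axis through the centre, so I = 0.56423 kg m².
Total I = 1.9893 kg m²; total mass M = 11.1 kg.
k = √(I/M) = √(1.9893/11.1) = 0.42334 m.

0.423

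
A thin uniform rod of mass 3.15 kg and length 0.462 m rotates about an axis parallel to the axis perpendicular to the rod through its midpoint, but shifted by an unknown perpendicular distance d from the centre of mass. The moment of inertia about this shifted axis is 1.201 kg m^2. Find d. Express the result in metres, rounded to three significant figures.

0.603

About the centre-of-mass axis, I_cm = (1/12)ML² = (1/12)(3.15)(0.462)² = 0.056029 kg m^2.
Parallel axis theorem: I = I_cm + Md², so Md² = 1.201 − 0.056029 = 1.145 kg m^2.
d = √(1.145 / 3.15) = 0.6029 m.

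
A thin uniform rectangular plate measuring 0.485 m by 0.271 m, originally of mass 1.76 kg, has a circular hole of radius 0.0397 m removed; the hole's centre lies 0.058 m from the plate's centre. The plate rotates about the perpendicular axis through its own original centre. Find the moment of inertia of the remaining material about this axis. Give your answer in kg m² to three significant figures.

Unpierced body about its centre: I₀ = (1/12)M(a²+b²) = (1/12)(1.76)[(0.485)² + (0.271)²] = 0.045271 kg m².
The removed disk has mass m = M·πr²/(ab) = (1.76)·π(0.0397)²/(0.485·0.271) = 0.066303 kg (same uniform areal density).
Its moment of inertia about the rotation axis (parallel-axis theorem): I_hole = (1/2)mr² + md² = (1/2)(0.066303)(0.0397)² + (0.066303)(0.058)² = 0.00027529 kg m².
Treating the hole as negative mass, I = I₀ − I_hole = 0.045271 − 0.00027529 = 0.044996 kg m².

0.0450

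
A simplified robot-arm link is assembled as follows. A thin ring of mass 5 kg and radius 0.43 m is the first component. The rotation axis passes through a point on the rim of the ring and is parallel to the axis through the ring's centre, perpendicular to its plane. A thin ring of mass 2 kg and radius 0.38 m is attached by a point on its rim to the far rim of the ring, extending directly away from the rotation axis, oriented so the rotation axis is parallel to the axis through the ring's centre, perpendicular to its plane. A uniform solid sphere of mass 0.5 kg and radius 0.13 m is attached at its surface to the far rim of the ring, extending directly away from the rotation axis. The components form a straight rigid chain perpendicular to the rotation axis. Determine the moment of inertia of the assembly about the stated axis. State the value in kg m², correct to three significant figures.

6.75

Thin ring: I_cm = MR² = (5)(0.43)² = 0.9245 kg m²; centre at d = 0.43 m, so I = I_cm + Md² gives I = 0.9245 + (5)(0.43)² = 1.849 kg m².
Thin ring: I_cm = MR² = (2)(0.38)² = 0.2888 kg m²; centre at d = 0.43 + 0.43 + 0.38 = 1.24 m, so I = I_cm + Md² gives I = 0.2888 + (2)(1.24)² = 3.364 kg m².
Solid sphere: I_cm = (2/5)MR² = (2/5)(0.5)(0.13)² = 0.00338 kg m²; centre at d = 0.43 + 0.43 + 0.38 + 0.38 + 0.13 = 1.75 m, so I = I_cm + Md² gives I = 0.00338 + (0.5)(1.75)² = 1.5346 kg m².
Total I = 1.849 + 3.364 + 1.5346 = 6.7476 kg m².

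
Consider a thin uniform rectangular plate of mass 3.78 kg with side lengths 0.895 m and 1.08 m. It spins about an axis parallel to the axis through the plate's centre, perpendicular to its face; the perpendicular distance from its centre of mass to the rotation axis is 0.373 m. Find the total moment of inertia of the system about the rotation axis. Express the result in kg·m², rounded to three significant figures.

1.15

I_cm = (1/12)M(a²+b²) = (1/12)(3.78)[(0.895)² + (1.08)²] = 0.61974 kg·m²; centre at d = 0.373 m, so I = I_cm + Md² gives I = 0.61974 + (3.78)(0.373)² = 1.1456 kg·m².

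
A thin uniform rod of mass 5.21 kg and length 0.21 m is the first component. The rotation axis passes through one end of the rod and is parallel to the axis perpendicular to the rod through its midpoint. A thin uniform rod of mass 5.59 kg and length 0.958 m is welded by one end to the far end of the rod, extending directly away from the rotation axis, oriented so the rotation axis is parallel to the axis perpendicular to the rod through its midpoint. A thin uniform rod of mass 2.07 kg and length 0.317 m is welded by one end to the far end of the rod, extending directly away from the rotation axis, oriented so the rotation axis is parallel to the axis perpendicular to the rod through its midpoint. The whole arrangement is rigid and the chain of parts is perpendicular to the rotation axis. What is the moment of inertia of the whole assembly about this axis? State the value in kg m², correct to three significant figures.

Thin rod: I_cm = (1/12)ML² = (1/12)(5.21)(0.21)² = 0.019147 kg m²; centre at d = 0.105 m, so the parallel axis theorem gives I = 0.019147 + (5.21)(0.105)² = 0.076587 kg m².
Thin rod: I_cm = (1/12)ML² = (1/12)(5.59)(0.958)² = 0.42753 kg m²; centre at d = 0.105 + 0.105 + 0.479 = 0.689 m, so the parallel axis theorem gives I = 0.42753 + (5.59)(0.689)² = 3.0812 kg m².
Thin rod: I_cm = (1/12)ML² = (1/12)(2.07)(0.317)² = 0.017334 kg m²; centre at d = 0.105 + 0.105 + 0.479 + 0.479 + 0.1585 = 1.3265 m, so the parallel axis theorem gives I = 0.017334 + (2.07)(1.3265)² = 3.6597 kg m².
Total I = 0.076587 + 3.0812 + 3.6597 = 6.8175 kg m².

6.82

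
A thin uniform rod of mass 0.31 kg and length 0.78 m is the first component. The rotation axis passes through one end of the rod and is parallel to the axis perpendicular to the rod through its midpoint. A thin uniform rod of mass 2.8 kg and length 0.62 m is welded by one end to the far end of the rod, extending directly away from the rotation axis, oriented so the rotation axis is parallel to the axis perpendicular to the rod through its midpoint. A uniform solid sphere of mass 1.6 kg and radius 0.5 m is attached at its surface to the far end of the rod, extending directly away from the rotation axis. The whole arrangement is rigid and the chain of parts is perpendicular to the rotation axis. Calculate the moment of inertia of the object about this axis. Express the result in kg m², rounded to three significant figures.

Thin rod: I_cm = (1/12)ML² = (1/12)(0.31)(0.78)² = 0.015717 kg m²; centre at d = 0.39 m, so I = I_cm + Md² gives I = 0.015717 + (0.31)(0.39)² = 0.062868 kg m².
Thin rod: I_cm = (1/12)ML² = (1/12)(2.8)(0.62)² = 0.089693 kg m²; centre at d = 0.39 + 0.39 + 0.31 = 1.09 m, so I = I_cm + Md² gives I = 0.089693 + (2.8)(1.09)² = 3.4164 kg m².
Solid sphere: I_cm = (2/5)MR² = (2/5)(1.6)(0.5)² = 0.16 kg m²; centre at d = 0.39 + 0.39 + 0.31 + 0.31 + 0.5 = 1.9 m, so I = I_cm + Md² gives I = 0.16 + (1.6)(1.9)² = 5.936 kg m².
Total I = 0.062868 + 3.4164 + 5.936 = 9.4152 kg m².

9.42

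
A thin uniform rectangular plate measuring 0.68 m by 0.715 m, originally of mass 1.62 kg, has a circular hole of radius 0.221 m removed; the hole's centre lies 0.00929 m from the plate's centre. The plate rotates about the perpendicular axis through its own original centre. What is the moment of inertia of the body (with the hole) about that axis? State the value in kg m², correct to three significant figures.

Unpierced body about its centre: I₀ = (1/12)M(a²+b²) = (1/12)(1.62)[(0.68)² + (0.715)²] = 0.13144 kg m².
The removed disk has mass m = M·πr²/(ab) = (1.62)·π(0.221)²/(0.68·0.715) = 0.51125 kg (same uniform areal density).
Its moment of inertia about the rotation axis (parallel-axis theorem): I_hole = (1/2)mr² + md² = (1/2)(0.51125)(0.221)² + (0.51125)(0.00929)² = 0.012529 kg m².
Treating the hole as negative mass, I = I₀ − I_hole = 0.13144 − 0.012529 = 0.11891 kg m².

0.119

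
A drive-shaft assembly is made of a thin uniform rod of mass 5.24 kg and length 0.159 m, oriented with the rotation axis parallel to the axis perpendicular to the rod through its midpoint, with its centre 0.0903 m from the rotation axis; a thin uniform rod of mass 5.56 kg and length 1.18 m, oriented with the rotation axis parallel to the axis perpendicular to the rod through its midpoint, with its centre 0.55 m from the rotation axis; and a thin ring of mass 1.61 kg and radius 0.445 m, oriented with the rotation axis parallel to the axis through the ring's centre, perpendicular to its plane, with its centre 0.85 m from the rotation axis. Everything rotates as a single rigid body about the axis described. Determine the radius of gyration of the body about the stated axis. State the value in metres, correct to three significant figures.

Thin rod: I_cm = (1/12)ML² = (1/12)(5.24)(0.159)² = 0.011039 kg m^2; centre at d = 0.0903 m, so I = I_cm + Md² gives I = 0.011039 + (5.24)(0.0903)² = 0.053767 kg m^2.
Thin rod: I_cm = (1/12)ML² = (1/12)(5.56)(1.18)² = 0.64515 kg m^2; centre at d = 0.55 m, so I = I_cm + Md² gives I = 0.64515 + (5.56)(0.55)² = 2.327 kg m^2.
Thin ring: I_cm = MR² = (1.61)(0.445)² = 0.31882 kg m^2; centre at d = 0.85 m, so I = I_cm + Md² gives I = 0.31882 + (1.61)(0.85)² = 1.482 kg m^2.
Total I = 3.8629 kg m^2; total mass M = 12.41 kg.
k = √(I/M) = √(3.8629/12.41) = 0.55792 m.

0.558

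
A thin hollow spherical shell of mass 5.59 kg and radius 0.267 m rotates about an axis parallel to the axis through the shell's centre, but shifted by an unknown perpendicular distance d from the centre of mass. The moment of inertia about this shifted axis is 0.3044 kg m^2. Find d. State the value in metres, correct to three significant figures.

0.0832

About the centre-of-mass axis, I_cm = (2/3)MR² = (2/3)(5.59)(0.267)² = 0.26567 kg m^2.
Parallel axis theorem: I = I_cm + Md², so Md² = 0.3044 − 0.26567 = 0.03873 kg m^2.
d = √(0.03873 / 5.59) = 0.083237 m.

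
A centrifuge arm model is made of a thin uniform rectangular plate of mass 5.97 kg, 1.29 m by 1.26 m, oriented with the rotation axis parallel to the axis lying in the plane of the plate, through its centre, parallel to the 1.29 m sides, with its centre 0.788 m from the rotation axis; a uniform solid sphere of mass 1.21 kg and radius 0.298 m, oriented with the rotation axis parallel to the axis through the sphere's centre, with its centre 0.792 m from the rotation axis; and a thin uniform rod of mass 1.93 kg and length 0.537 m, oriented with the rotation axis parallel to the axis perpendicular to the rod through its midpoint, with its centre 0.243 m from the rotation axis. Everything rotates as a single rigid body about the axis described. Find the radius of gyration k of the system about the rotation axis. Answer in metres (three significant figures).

0.774

Rectangular plate: I_cm = (1/12)Mb² = (1/12)(5.97)(1.26)² = 0.78983 kg m²; centre at d = 0.788 m, so the parallel axis theorem gives I = 0.78983 + (5.97)(0.788)² = 4.4969 kg m².
Solid sphere: I_cm = (2/5)MR² = (2/5)(1.21)(0.298)² = 0.042981 kg m²; centre at d = 0.792 m, so the parallel axis theorem gives I = 0.042981 + (1.21)(0.792)² = 0.80197 kg m².
Thin rod: I_cm = (1/12)ML² = (1/12)(1.93)(0.537)² = 0.046379 kg m²; centre at d = 0.243 m, so the parallel axis theorem gives I = 0.046379 + (1.93)(0.243)² = 0.16034 kg m².
Total I = 5.4592 kg m²; total mass M = 9.11 kg.
k = √(I/M) = √(5.4592/9.11) = 0.77411 m.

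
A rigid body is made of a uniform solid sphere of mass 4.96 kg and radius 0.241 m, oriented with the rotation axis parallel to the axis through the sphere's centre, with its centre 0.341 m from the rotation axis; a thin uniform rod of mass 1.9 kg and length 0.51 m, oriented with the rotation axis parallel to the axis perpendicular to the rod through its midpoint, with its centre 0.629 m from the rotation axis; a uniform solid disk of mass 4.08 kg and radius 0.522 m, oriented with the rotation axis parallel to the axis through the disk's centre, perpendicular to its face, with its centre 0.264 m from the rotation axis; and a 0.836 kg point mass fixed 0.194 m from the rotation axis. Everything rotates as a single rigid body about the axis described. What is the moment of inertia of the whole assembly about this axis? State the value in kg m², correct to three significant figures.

2.36

Solid sphere: I_cm = (2/5)MR² = (2/5)(4.96)(0.241)² = 0.11523 kg m²; centre at d = 0.341 m, so the parallel axis theorem gives I = 0.11523 + (4.96)(0.341)² = 0.69199 kg m².
Thin rod: I_cm = (1/12)ML² = (1/12)(1.9)(0.51)² = 0.041182 kg m²; centre at d = 0.629 m, so the parallel axis theorem gives I = 0.041182 + (1.9)(0.629)² = 0.7929 kg m².
Solid disk: I_cm = (1/2)MR² = (1/2)(4.08)(0.522)² = 0.55587 kg m²; centre at d = 0.264 m, so the parallel axis theorem gives I = 0.55587 + (4.08)(0.264)² = 0.84023 kg m².
Point mass: I_cm = 0; centre at d = 0.194 m, so the parallel axis theorem gives I = 0 + (0.836)(0.194)² = 0.031464 kg m².
Total I = 0.69199 + 0.7929 + 0.84023 + 0.031464 = 2.3566 kg m².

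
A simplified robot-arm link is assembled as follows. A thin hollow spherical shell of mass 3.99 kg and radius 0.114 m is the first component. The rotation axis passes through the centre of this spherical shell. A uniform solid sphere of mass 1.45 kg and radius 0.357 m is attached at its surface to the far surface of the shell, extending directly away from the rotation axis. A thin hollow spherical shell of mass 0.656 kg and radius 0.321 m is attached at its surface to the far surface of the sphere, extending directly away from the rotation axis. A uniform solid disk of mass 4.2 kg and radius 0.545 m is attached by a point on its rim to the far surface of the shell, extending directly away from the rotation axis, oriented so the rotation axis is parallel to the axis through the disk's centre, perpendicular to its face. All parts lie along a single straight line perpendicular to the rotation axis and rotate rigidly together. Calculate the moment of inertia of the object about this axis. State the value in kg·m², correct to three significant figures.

Spherical shell: I_cm = (2/3)MR² = (2/3)(3.99)(0.114)² = 0.034569 kg·m²; axis through the centre, so I = 0.034569 kg·m².
Solid sphere: I_cm = (2/5)MR² = (2/5)(1.45)(0.357)² = 0.07392 kg·m²; centre at d = 0.114 + 0.357 = 0.471 m, so I = I_cm + Md² gives I = 0.07392 + (1.45)(0.471)² = 0.39559 kg·m².
Spherical shell: I_cm = (2/3)MR² = (2/3)(0.656)(0.321)² = 0.045063 kg·m²; centre at d = 0.114 + 0.357 + 0.357 + 0.321 = 1.149 m, so I = I_cm + Md² gives I = 0.045063 + (0.656)(1.149)² = 0.91112 kg·m².
Solid disk: I_cm = (1/2)MR² = (1/2)(4.2)(0.545)² = 0.62375 kg·m²; centre at d = 0.114 + 0.357 + 0.357 + 0.321 + 0.321 + 0.545 = 2.015 m, so I = I_cm + Md² gives I = 0.62375 + (4.2)(2.015)² = 17.677 kg·m².
Total I = 0.034569 + 0.39559 + 0.91112 + 17.677 = 19.018 kg·m².

19.0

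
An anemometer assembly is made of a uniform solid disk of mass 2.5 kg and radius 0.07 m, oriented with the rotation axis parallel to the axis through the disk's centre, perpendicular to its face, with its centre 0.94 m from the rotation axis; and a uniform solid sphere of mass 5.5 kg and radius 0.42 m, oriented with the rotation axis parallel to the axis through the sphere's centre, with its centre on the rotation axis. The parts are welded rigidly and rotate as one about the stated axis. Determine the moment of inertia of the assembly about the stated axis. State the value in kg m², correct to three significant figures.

2.60

Solid disk: I_cm = (1/2)MR² = (1/2)(2.5)(0.07)² = 0.006125 kg m²; centre at d = 0.94 m, so I = I_cm + Md² gives I = 0.006125 + (2.5)(0.94)² = 2.2151 kg m².
Solid sphere: I_cm = (2/5)MR² = (2/5)(5.5)(0.42)² = 0.38808 kg m²; axis through the centre, so I = 0.38808 kg m².
Total I = 2.2151 + 0.38808 = 2.6032 kg m².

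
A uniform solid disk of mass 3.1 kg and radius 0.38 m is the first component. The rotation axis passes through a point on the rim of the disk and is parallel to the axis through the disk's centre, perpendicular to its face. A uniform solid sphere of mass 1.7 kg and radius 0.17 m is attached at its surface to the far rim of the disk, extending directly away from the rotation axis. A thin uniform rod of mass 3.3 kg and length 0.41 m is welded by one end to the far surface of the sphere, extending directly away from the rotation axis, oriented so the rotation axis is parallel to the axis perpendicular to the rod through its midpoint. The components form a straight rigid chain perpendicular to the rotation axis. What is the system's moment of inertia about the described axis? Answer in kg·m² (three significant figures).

Solid disk: I_cm = (1/2)MR² = (1/2)(3.1)(0.38)² = 0.22382 kg·m²; centre at d = 0.38 m, so the parallel axis theorem gives I = 0.22382 + (3.1)(0.38)² = 0.67146 kg·m².
Solid sphere: I_cm = (2/5)MR² = (2/5)(1.7)(0.17)² = 0.019652 kg·m²; centre at d = 0.38 + 0.38 + 0.17 = 0.93 m, so the parallel axis theorem gives I = 0.019652 + (1.7)(0.93)² = 1.49 kg·m².
Thin rod: I_cm = (1/12)ML² = (1/12)(3.3)(0.41)² = 0.046227 kg·m²; centre at d = 0.38 + 0.38 + 0.17 + 0.17 + 0.205 = 1.305 m, so the parallel axis theorem gives I = 0.046227 + (3.3)(1.305)² = 5.6662 kg·m².
Total I = 0.67146 + 1.49 + 5.6662 = 7.8277 kg·m².

7.83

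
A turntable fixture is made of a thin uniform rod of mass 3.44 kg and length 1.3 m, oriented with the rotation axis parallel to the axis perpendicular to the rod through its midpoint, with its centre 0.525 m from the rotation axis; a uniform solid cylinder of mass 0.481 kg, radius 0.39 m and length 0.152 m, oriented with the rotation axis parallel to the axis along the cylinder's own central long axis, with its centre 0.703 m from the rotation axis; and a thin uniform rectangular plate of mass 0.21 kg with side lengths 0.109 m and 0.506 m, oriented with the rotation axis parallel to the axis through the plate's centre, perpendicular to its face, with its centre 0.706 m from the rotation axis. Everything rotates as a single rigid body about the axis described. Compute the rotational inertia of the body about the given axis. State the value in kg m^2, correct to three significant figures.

Thin rod: I_cm = (1/12)ML² = (1/12)(3.44)(1.3)² = 0.48447 kg m^2; centre at d = 0.525 m, so the parallel axis theorem gives I = 0.48447 + (3.44)(0.525)² = 1.4326 kg m^2.
Solid cylinder: I_cm = (1/2)MR² = (1/2)(0.481)(0.39)² = 0.03658 kg m^2; centre at d = 0.703 m, so the parallel axis theorem gives I = 0.03658 + (0.481)(0.703)² = 0.27429 kg m^2.
Rectangular plate: I_cm = (1/12)M(a²+b²) = (1/12)(0.21)[(0.109)² + (0.506)²] = 0.0046885 kg m^2; centre at d = 0.706 m, so the parallel axis theorem gives I = 0.0046885 + (0.21)(0.706)² = 0.10936 kg m^2.
Total I = 1.4326 + 0.27429 + 0.10936 = 1.8163 kg m^2.

1.82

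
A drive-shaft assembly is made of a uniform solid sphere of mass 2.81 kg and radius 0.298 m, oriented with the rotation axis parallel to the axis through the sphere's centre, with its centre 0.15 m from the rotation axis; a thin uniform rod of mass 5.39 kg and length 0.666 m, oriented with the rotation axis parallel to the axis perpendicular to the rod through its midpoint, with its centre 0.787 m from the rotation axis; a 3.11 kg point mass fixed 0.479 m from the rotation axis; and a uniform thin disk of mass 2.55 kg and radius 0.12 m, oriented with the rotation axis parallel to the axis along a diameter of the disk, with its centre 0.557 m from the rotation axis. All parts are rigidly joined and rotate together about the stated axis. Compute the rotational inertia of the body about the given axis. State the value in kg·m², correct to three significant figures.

5.21

Solid sphere: I_cm = (2/5)MR² = (2/5)(2.81)(0.298)² = 0.099816 kg·m²; centre at d = 0.15 m, so I = I_cm + Md² gives I = 0.099816 + (2.81)(0.15)² = 0.16304 kg·m².
Thin rod: I_cm = (1/12)ML² = (1/12)(5.39)(0.666)² = 0.19923 kg·m²; centre at d = 0.787 m, so I = I_cm + Md² gives I = 0.19923 + (5.39)(0.787)² = 3.5376 kg·m².
Point mass: I_cm = 0; centre at d = 0.479 m, so I = I_cm + Md² gives I = 0 + (3.11)(0.479)² = 0.71356 kg·m².
Thin disk: I_cm = (1/4)MR² = (1/4)(2.55)(0.12)² = 0.00918 kg·m²; centre at d = 0.557 m, so I = I_cm + Md² gives I = 0.00918 + (2.55)(0.557)² = 0.80031 kg·m².
Total I = 0.16304 + 3.5376 + 0.71356 + 0.80031 = 5.2145 kg·m².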